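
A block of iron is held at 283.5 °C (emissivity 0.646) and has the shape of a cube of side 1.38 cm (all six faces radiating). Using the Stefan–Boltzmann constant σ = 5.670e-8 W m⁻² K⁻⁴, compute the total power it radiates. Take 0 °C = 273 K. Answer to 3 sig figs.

P ≈ 4.01 W

T = 283.5 °C + 273 = 556.5 K.
Area A = 6s² = 6×(0.0138 m)² = 1.14264×10⁻³ m².
P = εσAT⁴ = 0.646 × 5.670×10⁻⁸ × 1.14264×10⁻³ × (556.5)⁴ = 4.01 W.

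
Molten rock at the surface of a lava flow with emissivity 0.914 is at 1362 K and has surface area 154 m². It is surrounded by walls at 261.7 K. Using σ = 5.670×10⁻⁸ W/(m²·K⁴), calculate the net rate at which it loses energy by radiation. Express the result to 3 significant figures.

Net loss ≈ 2.74×10⁷ W

Area A = 154 m².
Net radiated power P_net = εσA(T⁴ − T₀⁴) = 0.914×5.670×10⁻⁸×154×(1362⁴ − 261.7⁴).
T⁴ − T₀⁴ = 3.44119×10¹² − 4.69045×10⁹ = 3.43650×10¹² K⁴, so P_net = 2.74×10⁷ W.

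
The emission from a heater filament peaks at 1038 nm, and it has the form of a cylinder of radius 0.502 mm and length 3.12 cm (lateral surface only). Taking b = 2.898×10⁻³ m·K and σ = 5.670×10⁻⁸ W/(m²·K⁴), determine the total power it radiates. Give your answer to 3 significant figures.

P ≈ 339 W

Wien's law: T = b/λ_max = 2.898×10⁻³/1.038×10⁻⁶ = 2791.91 K.
Lateral area A = 2πrL = 2π×5.02×10⁻⁴×0.0312 = 9.84098×10⁻⁵ m².
Then P = σAT⁴ = 5.670×10⁻⁸×9.84098×10⁻⁵×(2791.91)⁴ = 339 W.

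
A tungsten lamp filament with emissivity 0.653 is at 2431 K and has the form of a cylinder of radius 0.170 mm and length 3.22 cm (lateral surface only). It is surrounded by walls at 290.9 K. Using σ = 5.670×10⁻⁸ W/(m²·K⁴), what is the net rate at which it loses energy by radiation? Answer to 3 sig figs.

Lateral area A = 2πrL = 2π×1.70×10⁻⁴×0.0322 = 3.43942×10⁻⁵ m².
Net radiated power P_net = εσA(T⁴ − T₀⁴) = 0.653×5.670×10⁻⁸×3.43942×10⁻⁵×(2431⁴ − 290.9⁴).
T⁴ − T₀⁴ = 3.49253×10¹³ − 7.16102×10⁹ = 3.49181×10¹³ K⁴, so P_net = 44.5 W.

Net loss ≈ 44.5 W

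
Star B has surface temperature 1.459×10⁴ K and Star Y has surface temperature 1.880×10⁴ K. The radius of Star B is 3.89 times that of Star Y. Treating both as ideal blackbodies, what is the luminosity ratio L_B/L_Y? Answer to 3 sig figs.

L ∝ R²T⁴, so L_B/L_Y = (R_B/R_Y)²(T_B/T_Y)⁴ = (3.89)² × (1.459×10⁴/1.880×10⁴)⁴ = 15.1321 × 0.362735 = 5.49.

L_B/L_Y ≈ 5.49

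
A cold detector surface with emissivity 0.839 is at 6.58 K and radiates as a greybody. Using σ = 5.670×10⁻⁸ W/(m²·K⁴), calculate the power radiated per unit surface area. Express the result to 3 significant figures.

Stefan–Boltzmann: I = εσT⁴ = 0.839 × 5.670×10⁻⁸ × (6.58)⁴ = 8.92×10⁻⁵ W/m².

I ≈ 8.92×10⁻⁵ W/m²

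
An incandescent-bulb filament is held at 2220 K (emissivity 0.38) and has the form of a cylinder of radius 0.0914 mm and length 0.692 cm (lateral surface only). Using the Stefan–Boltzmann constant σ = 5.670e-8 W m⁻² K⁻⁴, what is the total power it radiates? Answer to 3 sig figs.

Lateral area A = 2πrL = 2π×9.14×10⁻⁵×6.92×10⁻³ = 3.97404×10⁻⁶ m².
P = εσAT⁴ = 0.38 × 5.670×10⁻⁸ × 3.97404×10⁻⁶ × (2220)⁴ = 2.08 W.

P ≈ 2.08 W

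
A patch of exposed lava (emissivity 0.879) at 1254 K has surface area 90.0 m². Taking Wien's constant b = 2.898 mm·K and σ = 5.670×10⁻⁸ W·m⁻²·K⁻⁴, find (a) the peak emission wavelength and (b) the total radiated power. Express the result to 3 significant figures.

(a) λ_max = b/T = 2.898×10⁻³/1254 = 2.311×10⁻⁶ m = 2.31×10³ nm.
Area A = 90.0 m².
(b) P = εσAT⁴ = 0.879×5.670×10⁻⁸×90.0×(1254)⁴ = 1.11×10⁷ W.

λ_max ≈ 2.31×10³ nm; P ≈ 1.11×10⁷ W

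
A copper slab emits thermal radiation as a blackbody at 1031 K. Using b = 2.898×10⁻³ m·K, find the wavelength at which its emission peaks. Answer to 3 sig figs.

Wien's displacement law: λ_max = b/T = (2.898×10⁻³ m·K)/(1031 K) = 2.811×10⁻⁶ m.
That is 2.81×10³ nm, in the infrared range.

λ_max ≈ 2.81×10³ nm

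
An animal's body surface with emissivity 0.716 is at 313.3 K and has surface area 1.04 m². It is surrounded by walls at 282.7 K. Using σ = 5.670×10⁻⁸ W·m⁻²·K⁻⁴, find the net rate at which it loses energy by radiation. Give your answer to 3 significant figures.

Area A = 1.04 m².
Net radiated power P_net = εσA(T⁴ − T₀⁴) = 0.716×5.670×10⁻⁸×1.04×(313.3⁴ − 282.7⁴).
T⁴ − T₀⁴ = 9.63478×10⁹ − 6.38709×10⁹ = 3.24769×10⁹ K⁴, so P_net = 137 W.

Net loss ≈ 137 W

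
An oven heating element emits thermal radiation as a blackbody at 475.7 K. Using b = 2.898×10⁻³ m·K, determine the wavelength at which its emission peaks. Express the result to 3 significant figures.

Wien's displacement law: λ_max = b/T = (2.898×10⁻³ m·K)/(475.7 K) = 6.092×10⁻⁶ m.
That is 6.09 μm, in the infrared range.

λ_max ≈ 6.09 μm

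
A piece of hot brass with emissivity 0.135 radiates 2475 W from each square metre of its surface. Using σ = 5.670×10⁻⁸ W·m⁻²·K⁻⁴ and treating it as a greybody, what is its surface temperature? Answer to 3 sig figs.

I = εσT⁴, so T = (I/εσ)^(1/4) = (2475/(0.135×5.670×10⁻⁸))^(1/4) = 754 K.

T ≈ 754 K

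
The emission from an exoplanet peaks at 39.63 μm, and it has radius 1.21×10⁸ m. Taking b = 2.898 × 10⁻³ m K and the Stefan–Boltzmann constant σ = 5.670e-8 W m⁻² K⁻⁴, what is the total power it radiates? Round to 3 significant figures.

Wien's law: T = b/λ_max = 2.898×10⁻³/3.963×10⁻⁵ = 73.1264 K.
Surface area A = 4πR² = 4π(1.21×10⁸ m)² = 1.83984×10¹⁷ m².
Then P = σAT⁴ = 5.670×10⁻⁸×1.83984×10¹⁷×(73.1264)⁴ = 2.98×10¹⁷ W.

P ≈ 2.98×10¹⁷ W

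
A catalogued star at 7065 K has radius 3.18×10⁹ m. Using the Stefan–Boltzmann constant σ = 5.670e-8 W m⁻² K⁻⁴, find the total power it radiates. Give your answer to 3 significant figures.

P ≈ 1.80×10²⁸ W

Surface area A = 4πR² = 4π(3.18×10⁹ m)² = 1.27076×10²⁰ m².
P = σAT⁴ = 5.670×10⁻⁸ × 1.27076×10²⁰ × (7065)⁴ = 1.80×10²⁸ W.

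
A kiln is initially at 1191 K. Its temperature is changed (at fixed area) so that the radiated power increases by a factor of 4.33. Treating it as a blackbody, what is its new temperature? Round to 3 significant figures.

P ∝ T⁴, so T₂/T₁ = (P₂/P₁)^(1/4) = (4.33)^(1/4) = 1.44252.
T₂ = 1191 × 1.44252 = 1.72×10³ K.

T₂ ≈ 1.72×10³ K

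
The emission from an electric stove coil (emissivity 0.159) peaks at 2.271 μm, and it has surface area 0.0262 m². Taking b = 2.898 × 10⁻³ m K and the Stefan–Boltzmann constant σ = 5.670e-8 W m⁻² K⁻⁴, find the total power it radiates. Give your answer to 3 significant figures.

Wien's law: T = b/λ_max = 2.898×10⁻³/2.271×10⁻⁶ = 1276.09 K.
Area A = 0.0262 m².
Then P = εσAT⁴ = 0.159×5.670×10⁻⁸×0.0262×(1276.09)⁴ = 626 W.

P ≈ 626 W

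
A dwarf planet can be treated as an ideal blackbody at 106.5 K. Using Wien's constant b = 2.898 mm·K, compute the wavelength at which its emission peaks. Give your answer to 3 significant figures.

Wien's displacement law: λ_max = b/T = (2.898×10⁻³ m·K)/(106.5 K) = 2.721×10⁻⁵ m.
That is 27.2 μm, in the infrared range.

λ_max ≈ 27.2 μm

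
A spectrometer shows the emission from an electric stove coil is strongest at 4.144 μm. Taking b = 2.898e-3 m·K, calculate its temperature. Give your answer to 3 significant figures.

Wien's law gives T = b/λ_max = (2.898×10⁻³ m·K)/(4.144×10⁻⁶ m) = 699 K.

T ≈ 699 K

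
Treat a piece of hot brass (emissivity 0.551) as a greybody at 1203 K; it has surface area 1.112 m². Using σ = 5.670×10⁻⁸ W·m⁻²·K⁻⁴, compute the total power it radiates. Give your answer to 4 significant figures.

P ≈ 7.276×10⁴ W

Area A = 1.112 m².
P = εσAT⁴ = 0.551 × 5.670×10⁻⁸ × 1.112 × (1203)⁴ = 7.276×10⁴ W.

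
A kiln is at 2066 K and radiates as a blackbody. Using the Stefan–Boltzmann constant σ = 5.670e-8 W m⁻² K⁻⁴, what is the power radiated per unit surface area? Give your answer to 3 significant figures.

Stefan–Boltzmann: I = σT⁴ = 5.670×10⁻⁸ × (2066)⁴ = 1.03×10⁶ W/m².

I ≈ 1.03×10⁶ W/m²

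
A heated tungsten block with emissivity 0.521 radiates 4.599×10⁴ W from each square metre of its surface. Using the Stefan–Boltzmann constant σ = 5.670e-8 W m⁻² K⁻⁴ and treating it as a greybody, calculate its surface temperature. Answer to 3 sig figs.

I = εσT⁴, so T = (I/εσ)^(1/4) = (4.599×10⁴/(0.521×5.670×10⁻⁸))^(1/4) = 1.12×10³ K.

T ≈ 1.12×10³ K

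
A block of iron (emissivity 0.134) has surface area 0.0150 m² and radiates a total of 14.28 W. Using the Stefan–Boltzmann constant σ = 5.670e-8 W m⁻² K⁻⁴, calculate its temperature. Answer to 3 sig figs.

T ≈ 595 K

Area A = 0.0150 m².
P = εσAT⁴ ⇒ T = (P/(εσA))^(1/4) = (14.28/(0.134×5.670×10⁻⁸×0.0150))^(1/4) = 595 K.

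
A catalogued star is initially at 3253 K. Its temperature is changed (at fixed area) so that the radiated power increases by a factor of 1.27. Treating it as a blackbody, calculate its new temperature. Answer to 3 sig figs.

P ∝ T⁴, so T₂/T₁ = (P₂/P₁)^(1/4) = (1.27)^(1/4) = 1.06158.
T₂ = 3253 × 1.06158 = 3.45×10³ K.

T₂ ≈ 3.45×10³ K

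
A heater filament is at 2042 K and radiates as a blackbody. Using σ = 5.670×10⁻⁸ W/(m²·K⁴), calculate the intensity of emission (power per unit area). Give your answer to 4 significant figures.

I ≈ 9.858×10⁵ W/m²

Stefan–Boltzmann: I = σT⁴ = 5.670×10⁻⁸ × (2042)⁴ = 9.858×10⁵ W/m².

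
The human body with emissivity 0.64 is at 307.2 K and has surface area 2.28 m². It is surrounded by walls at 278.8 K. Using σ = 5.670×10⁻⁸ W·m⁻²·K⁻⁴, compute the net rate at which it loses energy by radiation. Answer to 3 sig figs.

Net loss ≈ 237 W

Area A = 2.28 m².
Net radiated power P_net = εσA(T⁴ − T₀⁴) = 0.64×5.670×10⁻⁸×2.28×(307.2⁴ − 278.8⁴).
T⁴ − T₀⁴ = 8.90604×10⁹ − 6.04187×10⁹ = 2.86417×10⁹ K⁴, so P_net = 237 W.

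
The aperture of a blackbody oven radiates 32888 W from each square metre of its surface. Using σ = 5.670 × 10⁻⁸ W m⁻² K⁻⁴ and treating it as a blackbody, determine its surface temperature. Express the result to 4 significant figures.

T ≈ 872.7 K

I = σT⁴, so T = (I/σ)^(1/4) = (32888/(5.670×10⁻⁸))^(1/4) = 872.7 K.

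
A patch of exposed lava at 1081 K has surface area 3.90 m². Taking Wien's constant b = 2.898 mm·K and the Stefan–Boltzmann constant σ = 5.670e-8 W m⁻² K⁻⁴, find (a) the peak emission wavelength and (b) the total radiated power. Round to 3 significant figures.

λ_max ≈ 2.68×10³ nm; P ≈ 3.02×10⁵ W

(a) λ_max = b/T = 2.898×10⁻³/1081 = 2.681×10⁻⁶ m = 2.68×10³ nm.
Area A = 3.90 m².
(b) P = σAT⁴ = 5.670×10⁻⁸×3.90×(1081)⁴ = 3.02×10⁵ W.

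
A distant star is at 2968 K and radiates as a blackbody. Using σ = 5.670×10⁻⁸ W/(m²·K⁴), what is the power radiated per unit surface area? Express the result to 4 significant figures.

I ≈ 4.400×10⁶ W/m²

Stefan–Boltzmann: I = σT⁴ = 5.670×10⁻⁸ × (2968)⁴ = 4.400×10⁶ W/m².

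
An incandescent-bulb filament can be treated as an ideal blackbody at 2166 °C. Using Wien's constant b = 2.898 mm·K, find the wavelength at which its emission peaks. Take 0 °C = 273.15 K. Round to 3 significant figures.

λ_max ≈ 1.19 μm

T = 2166 °C + 273.15 = 2439.15 K.
Wien's displacement law: λ_max = b/T = (2.898×10⁻³ m·K)/(2439.15 K) = 1.188×10⁻⁶ m.
That is 1.19 μm, in the infrared range.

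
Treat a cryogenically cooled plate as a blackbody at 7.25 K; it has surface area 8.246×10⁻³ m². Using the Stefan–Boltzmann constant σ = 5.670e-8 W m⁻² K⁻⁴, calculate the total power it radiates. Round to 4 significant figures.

P ≈ 1.292×10⁻⁶ W

Area A = 8.246×10⁻³ m².
P = σAT⁴ = 5.670×10⁻⁸ × 8.246×10⁻³ × (7.25)⁴ = 1.292×10⁻⁶ W.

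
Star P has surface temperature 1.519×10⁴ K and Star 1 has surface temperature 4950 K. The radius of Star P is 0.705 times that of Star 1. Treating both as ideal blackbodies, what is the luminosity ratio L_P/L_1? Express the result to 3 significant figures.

L ∝ R²T⁴, so L_P/L_1 = (R_P/R_1)²(T_P/T_1)⁴ = (0.705)² × (1.519×10⁴/4950)⁴ = 0.497025 × 88.6769 = 44.1.

L_P/L_1 ≈ 44.1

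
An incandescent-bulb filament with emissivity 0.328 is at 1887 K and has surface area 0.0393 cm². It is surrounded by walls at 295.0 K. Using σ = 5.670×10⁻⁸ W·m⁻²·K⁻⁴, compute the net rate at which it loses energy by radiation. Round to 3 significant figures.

Area A = 0.0393 cm² = 3.93×10⁻⁶ m².
Net radiated power P_net = εσA(T⁴ − T₀⁴) = 0.328×5.670×10⁻⁸×3.93×10⁻⁶×(1887⁴ − 295.0⁴).
T⁴ − T₀⁴ = 1.26791×10¹³ − 7.57335×10⁹ = 1.26715×10¹³ K⁴, so P_net = 0.926 W.

Net loss ≈ 0.926 W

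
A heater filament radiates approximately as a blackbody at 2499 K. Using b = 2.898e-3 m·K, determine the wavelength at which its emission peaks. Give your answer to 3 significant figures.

Wien's displacement law: λ_max = b/T = (2.898×10⁻³ m·K)/(2499 K) = 1.160×10⁻⁶ m.
That is 1.16×10³ nm, in the infrared range.

λ_max ≈ 1.16×10³ nm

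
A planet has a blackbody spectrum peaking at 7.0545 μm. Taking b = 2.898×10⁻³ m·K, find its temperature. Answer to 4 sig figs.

T ≈ 410.8 K

Wien's law gives T = b/λ_max = (2.898×10⁻³ m·K)/(7.0545×10⁻⁶ m) = 410.8 K.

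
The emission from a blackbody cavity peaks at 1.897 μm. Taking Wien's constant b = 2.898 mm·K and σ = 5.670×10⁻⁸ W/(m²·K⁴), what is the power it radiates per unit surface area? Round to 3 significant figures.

Wien's law: T = b/λ_max = 2.898×10⁻³/1.897×10⁻⁶ = 1527.68 K.
Then I = σT⁴ = 5.670×10⁻⁸×(1527.68)⁴ = 3.09×10⁵ W/m².

I ≈ 3.09×10⁵ W/m²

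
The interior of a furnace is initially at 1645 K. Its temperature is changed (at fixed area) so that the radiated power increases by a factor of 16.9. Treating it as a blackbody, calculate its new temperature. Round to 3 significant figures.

T₂ ≈ 3.34×10³ K

P ∝ T⁴, so T₂/T₁ = (P₂/P₁)^(1/4) = (16.9)^(1/4) = 2.02755.
T₂ = 1645 × 2.02755 = 3.34×10³ K.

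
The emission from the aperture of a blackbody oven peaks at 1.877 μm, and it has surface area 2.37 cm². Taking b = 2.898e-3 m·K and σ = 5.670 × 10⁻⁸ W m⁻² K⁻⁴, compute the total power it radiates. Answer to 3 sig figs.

P ≈ 76.4 W

Wien's law: T = b/λ_max = 2.898×10⁻³/1.877×10⁻⁶ = 1543.95 K.
Area A = 2.37 cm² = 2.37×10⁻⁴ m².
Then P = σAT⁴ = 5.670×10⁻⁸×2.37×10⁻⁴×(1543.95)⁴ = 76.4 W.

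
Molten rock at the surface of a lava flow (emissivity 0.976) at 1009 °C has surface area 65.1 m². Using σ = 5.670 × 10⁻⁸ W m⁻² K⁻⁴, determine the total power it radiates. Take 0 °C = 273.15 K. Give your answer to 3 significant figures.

T = 1009 °C + 273.15 = 1282.15 K.
Area A = 65.1 m².
P = εσAT⁴ = 0.976 × 5.670×10⁻⁸ × 65.1 × (1282.15)⁴ = 9.74×10⁶ W.

P ≈ 9.74×10⁶ W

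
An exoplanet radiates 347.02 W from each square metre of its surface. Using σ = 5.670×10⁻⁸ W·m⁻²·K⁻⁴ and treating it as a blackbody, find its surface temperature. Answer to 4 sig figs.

I = σT⁴, so T = (I/σ)^(1/4) = (347.02/(5.670×10⁻⁸))^(1/4) = 279.7 K.

T ≈ 279.7 K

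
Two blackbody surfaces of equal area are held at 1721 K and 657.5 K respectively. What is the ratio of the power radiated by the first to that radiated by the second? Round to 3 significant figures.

P₁/P₂ ≈ 46.9

With equal areas, P₁/P₂ = (T₁/T₂)⁴ = (1721/657.5)⁴ = 46.9.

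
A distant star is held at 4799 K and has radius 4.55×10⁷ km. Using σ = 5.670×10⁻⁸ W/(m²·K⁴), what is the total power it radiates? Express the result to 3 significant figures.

P ≈ 7.82×10²⁹ W

Surface area A = 4πR² = 4π(4.55×10¹⁰ m)² = 2.60155×10²² m².
P = σAT⁴ = 5.670×10⁻⁸ × 2.60155×10²² × (4799)⁴ = 7.82×10²⁹ W.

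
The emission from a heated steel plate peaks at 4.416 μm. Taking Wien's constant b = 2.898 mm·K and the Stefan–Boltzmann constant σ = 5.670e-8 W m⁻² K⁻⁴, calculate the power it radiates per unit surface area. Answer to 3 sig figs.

I ≈ 1.05×10⁴ W/m²

Wien's law: T = b/λ_max = 2.898×10⁻³/4.416×10⁻⁶ = 656.250 K.
Then I = σT⁴ = 5.670×10⁻⁸×(656.250)⁴ = 1.05×10⁴ W/m².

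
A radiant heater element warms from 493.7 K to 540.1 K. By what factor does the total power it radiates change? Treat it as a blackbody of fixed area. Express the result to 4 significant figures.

P₂/P₁ ≈ 1.432

P ∝ T⁴, so P₂/P₁ = (T₂/T₁)⁴ = (540.1/493.7)⁴ = (1.09398)⁴ = 1.432.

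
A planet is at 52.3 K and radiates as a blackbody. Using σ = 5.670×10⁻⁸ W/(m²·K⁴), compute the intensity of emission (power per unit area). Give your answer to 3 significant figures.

Stefan–Boltzmann: I = σT⁴ = 5.670×10⁻⁸ × (52.3)⁴ = 0.424 W/m².

I ≈ 0.424 W/m²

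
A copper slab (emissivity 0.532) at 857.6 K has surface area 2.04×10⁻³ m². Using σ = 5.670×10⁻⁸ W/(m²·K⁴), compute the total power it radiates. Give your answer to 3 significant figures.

Area A = 2.04×10⁻³ m².
P = εσAT⁴ = 0.532 × 5.670×10⁻⁸ × 2.04×10⁻³ × (857.6)⁴ = 33.3 W.

P ≈ 33.3 W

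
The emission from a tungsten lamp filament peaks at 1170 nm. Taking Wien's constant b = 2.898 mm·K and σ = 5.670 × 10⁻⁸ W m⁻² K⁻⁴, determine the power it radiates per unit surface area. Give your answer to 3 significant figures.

I ≈ 2.13×10⁶ W/m²

Wien's law: T = b/λ_max = 2.898×10⁻³/1.170×10⁻⁶ = 2476.92 K.
Then I = σT⁴ = 5.670×10⁻⁸×(2476.92)⁴ = 2.13×10⁶ W/m².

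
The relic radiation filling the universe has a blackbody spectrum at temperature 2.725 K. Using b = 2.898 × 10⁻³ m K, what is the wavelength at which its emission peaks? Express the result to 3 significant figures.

Wien's displacement law: λ_max = b/T = (2.898×10⁻³ m·K)/(2.725 K) = 1.063×10⁻³ m.
That is 1.06 mm, in the microwave range.

λ_max ≈ 1.06 mm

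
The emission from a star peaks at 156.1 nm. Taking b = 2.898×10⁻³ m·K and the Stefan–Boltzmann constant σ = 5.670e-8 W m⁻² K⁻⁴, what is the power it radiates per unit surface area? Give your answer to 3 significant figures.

Wien's law: T = b/λ_max = 2.898×10⁻³/1.561×10⁻⁷ = 18565.0 K.
Then I = σT⁴ = 5.670×10⁻⁸×(18565.0)⁴ = 6.74×10⁹ W/m².

I ≈ 6.74×10⁹ W/m²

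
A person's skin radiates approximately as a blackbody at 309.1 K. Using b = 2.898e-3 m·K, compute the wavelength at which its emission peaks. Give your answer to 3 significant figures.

Wien's displacement law: λ_max = b/T = (2.898×10⁻³ m·K)/(309.1 K) = 9.376×10⁻⁶ m.
That is 9.38 μm, in the infrared range.

λ_max ≈ 9.38 μm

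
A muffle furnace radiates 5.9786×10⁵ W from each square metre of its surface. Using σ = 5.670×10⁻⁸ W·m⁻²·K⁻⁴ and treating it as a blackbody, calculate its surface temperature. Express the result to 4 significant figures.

T ≈ 1802 K

I = σT⁴, so T = (I/σ)^(1/4) = (5.9786×10⁵/(5.670×10⁻⁸))^(1/4) = 1802 K.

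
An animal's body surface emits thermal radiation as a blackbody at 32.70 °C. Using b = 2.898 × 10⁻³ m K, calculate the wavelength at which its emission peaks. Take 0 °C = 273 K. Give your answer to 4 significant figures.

T = 32.70 °C + 273 = 305.70 K.
Wien's displacement law: λ_max = b/T = (2.898×10⁻³ m·K)/(305.70 K) = 9.4799×10⁻⁶ m.
That is 9.480 μm, in the infrared range.

λ_max ≈ 9.480 μm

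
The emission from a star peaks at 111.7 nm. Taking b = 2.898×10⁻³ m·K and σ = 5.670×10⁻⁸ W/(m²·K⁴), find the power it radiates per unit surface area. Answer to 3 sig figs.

Wien's law: T = b/λ_max = 2.898×10⁻³/1.117×10⁻⁷ = 25944.5 K.
Then I = σT⁴ = 5.670×10⁻⁸×(25944.5)⁴ = 2.57×10¹⁰ W/m².

I ≈ 2.57×10¹⁰ W/m²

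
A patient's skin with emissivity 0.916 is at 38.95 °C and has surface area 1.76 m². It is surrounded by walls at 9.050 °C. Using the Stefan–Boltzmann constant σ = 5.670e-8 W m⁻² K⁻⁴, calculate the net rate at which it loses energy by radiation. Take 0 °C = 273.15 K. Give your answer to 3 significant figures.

T = 38.95 °C + 273.15 = 312.10 K.
Surroundings: T = 9.050 °C + 273.15 = 282.200 K.
Area A = 1.76 m².
Net radiated power P_net = εσA(T⁴ − T₀⁴) = 0.916×5.670×10⁻⁸×1.76×(312.10⁴ − 282.200⁴).
T⁴ − T₀⁴ = 9.48801×10⁹ − 6.34203×10⁹ = 3.14598×10⁹ K⁴, so P_net = 288 W.

Net loss ≈ 288 W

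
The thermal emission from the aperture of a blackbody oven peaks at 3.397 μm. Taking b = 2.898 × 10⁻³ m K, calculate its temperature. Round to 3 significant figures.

Wien's law gives T = b/λ_max = (2.898×10⁻³ m·K)/(3.397×10⁻⁶ m) = 853 K.

T ≈ 853 K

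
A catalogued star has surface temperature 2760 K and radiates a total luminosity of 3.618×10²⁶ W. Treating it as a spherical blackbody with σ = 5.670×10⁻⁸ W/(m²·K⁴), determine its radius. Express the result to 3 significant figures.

L = 4πR²σT⁴ ⇒ R = √(L/(4πσT⁴)).
σT⁴ = 3.29018×10⁶ W/m², so R = √(3.618×10²⁶/(4π×3.29018×10⁶)) = 2.96×10⁹ m.

R ≈ 2.96×10⁹ m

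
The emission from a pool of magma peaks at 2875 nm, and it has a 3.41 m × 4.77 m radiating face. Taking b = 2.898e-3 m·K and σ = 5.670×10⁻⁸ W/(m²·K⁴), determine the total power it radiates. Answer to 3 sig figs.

P ≈ 9.52×10⁵ W

Wien's law: T = b/λ_max = 2.898×10⁻³/2.875×10⁻⁶ = 1008.00 K.
Area A = 3.41 × 4.77 = 16.2657 m².
Then P = σAT⁴ = 5.670×10⁻⁸×16.2657×(1008.00)⁴ = 9.52×10⁵ W.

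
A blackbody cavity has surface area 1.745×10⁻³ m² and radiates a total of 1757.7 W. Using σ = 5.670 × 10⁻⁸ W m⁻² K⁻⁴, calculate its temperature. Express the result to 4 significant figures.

Area A = 1.745×10⁻³ m².
P = σAT⁴ ⇒ T = (P/(σA))^(1/4) = (1757.7/(5.670×10⁻⁸×1.745×10⁻³))^(1/4) = 2053 K.

T ≈ 2053 K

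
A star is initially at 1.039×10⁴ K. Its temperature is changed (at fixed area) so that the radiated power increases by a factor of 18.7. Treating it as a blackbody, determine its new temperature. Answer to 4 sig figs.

P ∝ T⁴, so T₂/T₁ = (P₂/P₁)^(1/4) = (18.7)^(1/4) = 2.07951.
T₂ = 1.039×10⁴ × 2.07951 = 2.161×10⁴ K.

T₂ ≈ 2.161×10⁴ K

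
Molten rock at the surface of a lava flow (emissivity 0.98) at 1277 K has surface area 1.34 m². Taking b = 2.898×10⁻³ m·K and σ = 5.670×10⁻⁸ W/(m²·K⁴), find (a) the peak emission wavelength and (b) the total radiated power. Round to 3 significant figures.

(a) λ_max = b/T = 2.898×10⁻³/1277 = 2.269×10⁻⁶ m = 2.27×10³ nm.
Area A = 1.34 m².
(b) P = εσAT⁴ = 0.98×5.670×10⁻⁸×1.34×(1277)⁴ = 1.98×10⁵ W.

λ_max ≈ 2.27×10³ nm; P ≈ 1.98×10⁵ W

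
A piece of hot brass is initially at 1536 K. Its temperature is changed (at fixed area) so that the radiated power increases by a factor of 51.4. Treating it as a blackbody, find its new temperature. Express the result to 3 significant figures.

T₂ ≈ 4.11×10³ K

P ∝ T⁴, so T₂/T₁ = (P₂/P₁)^(1/4) = (51.4)^(1/4) = 2.67757.
T₂ = 1536 × 2.67757 = 4.11×10³ K.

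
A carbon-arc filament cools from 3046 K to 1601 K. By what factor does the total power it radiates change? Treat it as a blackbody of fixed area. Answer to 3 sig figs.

P₂/P₁ ≈ 0.0763

P ∝ T⁴, so P₂/P₁ = (T₂/T₁)⁴ = (1601/3046)⁴ = (0.525607)⁴ = 0.0763.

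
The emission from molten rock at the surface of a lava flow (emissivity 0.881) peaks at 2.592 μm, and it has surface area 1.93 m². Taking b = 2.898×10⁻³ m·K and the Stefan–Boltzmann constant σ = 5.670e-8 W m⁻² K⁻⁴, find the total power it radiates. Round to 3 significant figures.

Wien's law: T = b/λ_max = 2.898×10⁻³/2.592×10⁻⁶ = 1118.06 K.
Area A = 1.93 m².
Then P = εσAT⁴ = 0.881×5.670×10⁻⁸×1.93×(1118.06)⁴ = 1.51×10⁵ W.

P ≈ 1.51×10⁵ W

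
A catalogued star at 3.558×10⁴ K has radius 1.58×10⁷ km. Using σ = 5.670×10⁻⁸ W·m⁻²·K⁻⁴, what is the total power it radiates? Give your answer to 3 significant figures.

P ≈ 2.85×10³² W

Surface area A = 4πR² = 4π(1.58×10¹⁰ m)² = 3.13707×10²¹ m².
P = σAT⁴ = 5.670×10⁻⁸ × 3.13707×10²¹ × (3.558×10⁴)⁴ = 2.85×10³² W.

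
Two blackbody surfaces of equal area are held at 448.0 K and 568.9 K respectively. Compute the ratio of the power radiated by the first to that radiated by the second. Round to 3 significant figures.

With equal areas, P₁/P₂ = (T₁/T₂)⁴ = (448.0/568.9)⁴ = 0.385.

P₁/P₂ ≈ 0.385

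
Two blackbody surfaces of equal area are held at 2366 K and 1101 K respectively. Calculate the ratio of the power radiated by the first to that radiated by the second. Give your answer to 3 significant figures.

P₁/P₂ ≈ 21.3

With equal areas, P₁/P₂ = (T₁/T₂)⁴ = (2366/1101)⁴ = 21.3.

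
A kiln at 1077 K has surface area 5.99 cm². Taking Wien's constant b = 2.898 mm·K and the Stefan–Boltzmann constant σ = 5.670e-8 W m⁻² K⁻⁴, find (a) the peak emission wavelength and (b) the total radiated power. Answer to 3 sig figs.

λ_max ≈ 2.69×10³ nm; P ≈ 45.7 W

(a) λ_max = b/T = 2.898×10⁻³/1077 = 2.691×10⁻⁶ m = 2.69×10³ nm.
Area A = 5.99 cm² = 5.99×10⁻⁴ m².
(b) P = σAT⁴ = 5.670×10⁻⁸×5.99×10⁻⁴×(1077)⁴ = 45.7 W.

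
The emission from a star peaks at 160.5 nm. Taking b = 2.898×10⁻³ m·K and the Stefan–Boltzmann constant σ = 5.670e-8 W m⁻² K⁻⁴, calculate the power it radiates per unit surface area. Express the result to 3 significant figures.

I ≈ 6.03×10⁹ W/m²

Wien's law: T = b/λ_max = 2.898×10⁻³/1.605×10⁻⁷ = 18056.1 K.
Then I = σT⁴ = 5.670×10⁻⁸×(18056.1)⁴ = 6.03×10⁹ W/m².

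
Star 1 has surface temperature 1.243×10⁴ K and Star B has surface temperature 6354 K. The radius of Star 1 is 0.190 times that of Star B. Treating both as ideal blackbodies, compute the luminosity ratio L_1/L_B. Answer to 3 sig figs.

L ∝ R²T⁴, so L_1/L_B = (R_1/R_B)²(T_1/T_B)⁴ = (0.190)² × (1.243×10⁴/6354)⁴ = 0.0361 × 14.6452 = 0.529.

L_1/L_B ≈ 0.529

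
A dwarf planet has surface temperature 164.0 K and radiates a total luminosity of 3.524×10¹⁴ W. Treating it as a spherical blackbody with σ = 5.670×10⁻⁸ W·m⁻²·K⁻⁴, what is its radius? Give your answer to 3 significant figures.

L = 4πR²σT⁴ ⇒ R = √(L/(4πσT⁴)).
σT⁴ = 41.0165 W/m², so R = √(3.524×10¹⁴/(4π×41.0165)) = 8.27×10⁵ m.

R ≈ 8.27×10⁵ m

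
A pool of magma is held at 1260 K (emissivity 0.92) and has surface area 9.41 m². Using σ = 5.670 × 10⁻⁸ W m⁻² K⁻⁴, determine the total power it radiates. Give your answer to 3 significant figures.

P ≈ 1.24×10⁶ W

Area A = 9.41 m².
P = εσAT⁴ = 0.92 × 5.670×10⁻⁸ × 9.41 × (1260)⁴ = 1.24×10⁶ W.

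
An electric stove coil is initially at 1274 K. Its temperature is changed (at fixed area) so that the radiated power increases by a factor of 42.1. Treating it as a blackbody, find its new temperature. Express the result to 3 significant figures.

P ∝ T⁴, so T₂/T₁ = (P₂/P₁)^(1/4) = (42.1)^(1/4) = 2.54724.
T₂ = 1274 × 2.54724 = 3.25×10³ K.

T₂ ≈ 3.25×10³ K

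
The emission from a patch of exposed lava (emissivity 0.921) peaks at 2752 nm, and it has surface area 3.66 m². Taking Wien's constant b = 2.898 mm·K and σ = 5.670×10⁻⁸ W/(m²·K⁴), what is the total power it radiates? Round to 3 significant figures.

P ≈ 2.35×10⁵ W

Wien's law: T = b/λ_max = 2.898×10⁻³/2.752×10⁻⁶ = 1053.05 K.
Area A = 3.66 m².
Then P = εσAT⁴ = 0.921×5.670×10⁻⁸×3.66×(1053.05)⁴ = 2.35×10⁵ W.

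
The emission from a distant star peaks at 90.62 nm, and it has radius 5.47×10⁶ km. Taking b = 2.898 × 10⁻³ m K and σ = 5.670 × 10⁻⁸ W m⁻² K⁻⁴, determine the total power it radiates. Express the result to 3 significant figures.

Wien's law: T = b/λ_max = 2.898×10⁻³/9.062×10⁻⁸ = 31979.7 K.
Surface area A = 4πR² = 4π(5.47×10⁹ m)² = 3.75997×10²⁰ m².
Then P = σAT⁴ = 5.670×10⁻⁸×3.75997×10²⁰×(31979.7)⁴ = 2.23×10³¹ W.

P ≈ 2.23×10³¹ W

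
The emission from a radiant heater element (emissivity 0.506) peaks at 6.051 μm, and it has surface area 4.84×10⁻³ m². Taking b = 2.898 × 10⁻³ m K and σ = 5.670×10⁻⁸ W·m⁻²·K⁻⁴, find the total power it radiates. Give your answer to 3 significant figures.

P ≈ 7.31 W

Wien's law: T = b/λ_max = 2.898×10⁻³/6.051×10⁻⁶ = 478.929 K.
Area A = 4.84×10⁻³ m².
Then P = εσAT⁴ = 0.506×5.670×10⁻⁸×4.84×10⁻³×(478.929)⁴ = 7.31 W.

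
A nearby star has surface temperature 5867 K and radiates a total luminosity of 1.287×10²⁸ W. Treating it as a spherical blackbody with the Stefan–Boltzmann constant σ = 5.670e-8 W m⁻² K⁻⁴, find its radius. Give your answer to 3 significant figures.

L = 4πR²σT⁴ ⇒ R = √(L/(4πσT⁴)).
σT⁴ = 6.71811×10⁷ W/m², so R = √(1.287×10²⁸/(4π×6.71811×10⁷)) = 3.90×10⁹ m.

R ≈ 3.90×10⁹ m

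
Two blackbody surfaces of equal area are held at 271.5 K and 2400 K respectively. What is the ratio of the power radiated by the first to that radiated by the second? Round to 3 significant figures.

With equal areas, P₁/P₂ = (T₁/T₂)⁴ = (271.5/2400)⁴ = 1.64×10⁻⁴.

P₁/P₂ ≈ 1.64×10⁻⁴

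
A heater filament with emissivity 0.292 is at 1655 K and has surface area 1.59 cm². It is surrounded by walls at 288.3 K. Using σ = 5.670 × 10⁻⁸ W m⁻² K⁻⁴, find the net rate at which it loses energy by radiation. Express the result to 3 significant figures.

Area A = 1.59 cm² = 1.59×10⁻⁴ m².
Net radiated power P_net = εσA(T⁴ − T₀⁴) = 0.292×5.670×10⁻⁸×1.59×10⁻⁴×(1655⁴ − 288.3⁴).
T⁴ − T₀⁴ = 7.50226×10¹² − 6.90842×10⁹ = 7.49535×10¹² K⁴, so P_net = 19.7 W.

Net loss ≈ 19.7 W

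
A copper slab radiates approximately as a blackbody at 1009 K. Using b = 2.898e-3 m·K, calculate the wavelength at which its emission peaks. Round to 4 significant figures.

Wien's displacement law: λ_max = b/T = (2.898×10⁻³ m·K)/(1009 K) = 2.8722×10⁻⁶ m.
That is 2872 nm, in the infrared range.

λ_max ≈ 2872 nm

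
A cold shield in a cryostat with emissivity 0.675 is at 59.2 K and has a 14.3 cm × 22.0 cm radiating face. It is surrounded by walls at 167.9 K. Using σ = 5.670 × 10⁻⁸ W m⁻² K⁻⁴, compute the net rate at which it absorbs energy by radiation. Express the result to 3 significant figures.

Area A = 0.143 × 0.220 = 0.03146 m².
Net radiated power P_net = εσA(T⁴ − T₀⁴) = 0.675×5.670×10⁻⁸×0.03146×(59.2⁴ − 167.9⁴).
T⁴ − T₀⁴ = 1.22825×10⁷ − 7.94699×10⁸ = -7.82416×10⁸ K⁴, so P_net = -0.942 W — negative, meaning a net gain of 0.942 W.

Net gain ≈ 0.942 W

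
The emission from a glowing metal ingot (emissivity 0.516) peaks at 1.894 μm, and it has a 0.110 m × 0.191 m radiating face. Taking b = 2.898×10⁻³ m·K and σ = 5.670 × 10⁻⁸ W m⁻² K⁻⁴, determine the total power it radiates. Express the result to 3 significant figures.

P ≈ 3.37×10³ W

Wien's law: T = b/λ_max = 2.898×10⁻³/1.894×10⁻⁶ = 1530.10 K.
Area A = 0.110 × 0.191 = 0.02101 m².
Then P = εσAT⁴ = 0.516×5.670×10⁻⁸×0.02101×(1530.10)⁴ = 3.37×10³ W.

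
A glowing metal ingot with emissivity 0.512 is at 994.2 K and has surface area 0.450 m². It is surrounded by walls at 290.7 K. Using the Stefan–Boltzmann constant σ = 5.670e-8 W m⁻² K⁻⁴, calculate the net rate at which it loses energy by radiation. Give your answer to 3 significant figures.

Area A = 0.450 m².
Net radiated power P_net = εσA(T⁴ − T₀⁴) = 0.512×5.670×10⁻⁸×0.450×(994.2⁴ − 290.7⁴).
T⁴ − T₀⁴ = 9.77001×10¹¹ − 7.14135×10⁹ = 9.69860×10¹¹ K⁴, so P_net = 1.27×10⁴ W.

Net loss ≈ 1.27×10⁴ W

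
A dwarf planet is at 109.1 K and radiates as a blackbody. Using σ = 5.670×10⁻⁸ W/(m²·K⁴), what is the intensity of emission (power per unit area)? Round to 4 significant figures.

Stefan–Boltzmann: I = σT⁴ = 5.670×10⁻⁸ × (109.1)⁴ = 8.033 W/m².

I ≈ 8.033 W/m²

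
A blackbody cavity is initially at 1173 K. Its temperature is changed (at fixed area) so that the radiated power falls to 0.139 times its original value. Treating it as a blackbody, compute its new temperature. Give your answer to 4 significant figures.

T₂ ≈ 716.2 K

P ∝ T⁴, so T₂/T₁ = (P₂/P₁)^(1/4) = (0.139)^(1/4) = 0.610596.
T₂ = 1173 × 0.610596 = 716.2 K.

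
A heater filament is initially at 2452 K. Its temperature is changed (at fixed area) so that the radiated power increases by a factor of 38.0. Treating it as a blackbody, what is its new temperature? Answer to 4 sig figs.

P ∝ T⁴, so T₂/T₁ = (P₂/P₁)^(1/4) = (38.0)^(1/4) = 2.48282.
T₂ = 2452 × 2.48282 = 6088 K.

T₂ ≈ 6088 K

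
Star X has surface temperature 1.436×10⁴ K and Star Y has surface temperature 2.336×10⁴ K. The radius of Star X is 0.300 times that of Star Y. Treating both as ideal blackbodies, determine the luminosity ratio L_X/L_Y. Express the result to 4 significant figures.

L_X/L_Y ≈ 0.01285

L ∝ R²T⁴, so L_X/L_Y = (R_X/R_Y)²(T_X/T_Y)⁴ = (0.300)² × (1.436×10⁴/2.336×10⁴)⁴ = 0.09 × 0.142799 = 0.01285.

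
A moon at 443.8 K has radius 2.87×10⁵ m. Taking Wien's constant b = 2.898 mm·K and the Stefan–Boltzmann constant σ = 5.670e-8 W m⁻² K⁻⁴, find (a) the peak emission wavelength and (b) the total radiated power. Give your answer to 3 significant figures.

(a) λ_max = b/T = 2.898×10⁻³/443.8 = 6.530×10⁻⁶ m = 6.53 μm.
Surface area A = 4πR² = 4π(2.87×10⁵ m)² = 1.03508×10¹² m².
(b) P = σAT⁴ = 5.670×10⁻⁸×1.03508×10¹²×(443.8)⁴ = 2.28×10¹⁵ W.

λ_max ≈ 6.53 μm; P ≈ 2.28×10¹⁵ W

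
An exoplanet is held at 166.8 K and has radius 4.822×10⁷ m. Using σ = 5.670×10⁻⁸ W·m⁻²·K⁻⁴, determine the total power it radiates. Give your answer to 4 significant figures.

P ≈ 1.282×10¹⁸ W

Surface area A = 4πR² = 4π(4.822×10⁷ m)² = 2.92189×10¹⁶ m².
P = σAT⁴ = 5.670×10⁻⁸ × 2.92189×10¹⁶ × (166.8)⁴ = 1.282×10¹⁸ W.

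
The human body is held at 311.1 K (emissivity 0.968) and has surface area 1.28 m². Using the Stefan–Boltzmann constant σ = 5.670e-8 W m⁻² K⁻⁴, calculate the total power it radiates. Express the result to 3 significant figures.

P ≈ 658 W

Area A = 1.28 m².
P = εσAT⁴ = 0.968 × 5.670×10⁻⁸ × 1.28 × (311.1)⁴ = 658 W.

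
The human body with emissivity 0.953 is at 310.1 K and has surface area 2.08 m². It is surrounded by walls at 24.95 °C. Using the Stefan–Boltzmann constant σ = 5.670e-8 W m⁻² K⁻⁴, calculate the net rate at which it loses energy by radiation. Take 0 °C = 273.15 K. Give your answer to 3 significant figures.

Net loss ≈ 152 W

Surroundings: T = 24.95 °C + 273.15 = 298.10 K.
Area A = 2.08 m².
Net radiated power P_net = εσA(T⁴ − T₀⁴) = 0.953×5.670×10⁻⁸×2.08×(310.1⁴ − 298.10⁴).
T⁴ − T₀⁴ = 9.24713×10⁹ − 7.89674×10⁹ = 1.35039×10⁹ K⁴, so P_net = 152 W.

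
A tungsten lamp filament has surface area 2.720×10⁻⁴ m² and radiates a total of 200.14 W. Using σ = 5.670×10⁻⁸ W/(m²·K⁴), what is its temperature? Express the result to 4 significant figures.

T ≈ 1898 K

Area A = 2.720×10⁻⁴ m².
P = σAT⁴ ⇒ T = (P/(σA))^(1/4) = (200.14/(5.670×10⁻⁸×2.720×10⁻⁴))^(1/4) = 1898 K.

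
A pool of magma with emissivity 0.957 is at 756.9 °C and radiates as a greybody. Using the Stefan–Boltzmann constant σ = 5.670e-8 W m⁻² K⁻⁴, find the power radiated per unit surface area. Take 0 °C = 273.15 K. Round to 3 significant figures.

T = 756.9 °C + 273.15 = 1030.05 K.
Stefan–Boltzmann: I = εσT⁴ = 0.957 × 5.670×10⁻⁸ × (1030.05)⁴ = 6.11×10⁴ W/m².

I ≈ 6.11×10⁴ W/m²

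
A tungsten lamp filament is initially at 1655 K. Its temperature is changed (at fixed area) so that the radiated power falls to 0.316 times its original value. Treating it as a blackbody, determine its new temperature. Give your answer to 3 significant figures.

P ∝ T⁴, so T₂/T₁ = (P₂/P₁)^(1/4) = (0.316)^(1/4) = 0.749759.
T₂ = 1655 × 0.749759 = 1.24×10³ K.

T₂ ≈ 1.24×10³ K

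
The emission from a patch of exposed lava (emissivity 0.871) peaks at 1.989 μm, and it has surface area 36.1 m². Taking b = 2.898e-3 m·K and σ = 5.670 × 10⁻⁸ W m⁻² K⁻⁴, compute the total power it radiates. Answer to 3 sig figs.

Wien's law: T = b/λ_max = 2.898×10⁻³/1.989×10⁻⁶ = 1457.01 K.
Area A = 36.1 m².
Then P = εσAT⁴ = 0.871×5.670×10⁻⁸×36.1×(1457.01)⁴ = 8.03×10⁶ W.

P ≈ 8.03×10⁶ W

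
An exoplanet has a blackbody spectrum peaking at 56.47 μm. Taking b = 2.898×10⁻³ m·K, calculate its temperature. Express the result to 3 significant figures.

T ≈ 51.3 K

Wien's law gives T = b/λ_max = (2.898×10⁻³ m·K)/(5.647×10⁻⁵ m) = 51.3 K.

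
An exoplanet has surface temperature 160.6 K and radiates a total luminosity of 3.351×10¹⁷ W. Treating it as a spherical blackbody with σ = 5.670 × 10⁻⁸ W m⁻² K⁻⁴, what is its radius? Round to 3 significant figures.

R ≈ 2.66×10⁷ m

L = 4πR²σT⁴ ⇒ R = √(L/(4πσT⁴)).
σT⁴ = 37.7194 W/m², so R = √(3.351×10¹⁷/(4π×37.7194)) = 2.66×10⁷ m.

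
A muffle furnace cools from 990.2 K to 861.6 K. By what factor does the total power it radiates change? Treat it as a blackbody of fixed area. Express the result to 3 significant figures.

P ∝ T⁴, so P₂/P₁ = (T₂/T₁)⁴ = (861.6/990.2)⁴ = (0.870127)⁴ = 0.573.

P₂/P₁ ≈ 0.573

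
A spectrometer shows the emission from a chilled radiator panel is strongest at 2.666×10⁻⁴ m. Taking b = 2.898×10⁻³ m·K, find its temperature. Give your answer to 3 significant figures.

Wien's law gives T = b/λ_max = (2.898×10⁻³ m·K)/(2.666×10⁻⁴ m) = 10.9 K.

T ≈ 10.9 K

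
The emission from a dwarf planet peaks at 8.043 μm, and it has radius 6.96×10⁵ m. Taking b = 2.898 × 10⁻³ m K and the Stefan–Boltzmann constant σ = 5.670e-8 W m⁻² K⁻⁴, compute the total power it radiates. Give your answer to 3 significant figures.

Wien's law: T = b/λ_max = 2.898×10⁻³/8.043×10⁻⁶ = 360.313 K.
Surface area A = 4πR² = 4π(6.96×10⁵ m)² = 6.08735×10¹² m².
Then P = σAT⁴ = 5.670×10⁻⁸×6.08735×10¹²×(360.313)⁴ = 5.82×10¹⁵ W.

P ≈ 5.82×10¹⁵ W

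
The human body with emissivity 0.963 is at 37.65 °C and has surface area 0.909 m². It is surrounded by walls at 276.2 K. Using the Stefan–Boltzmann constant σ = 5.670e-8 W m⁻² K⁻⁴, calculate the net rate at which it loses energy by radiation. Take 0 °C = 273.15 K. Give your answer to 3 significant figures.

Net loss ≈ 174 W

T = 37.65 °C + 273.15 = 310.80 K.
Area A = 0.909 m².
Net radiated power P_net = εσA(T⁴ − T₀⁴) = 0.963×5.670×10⁻⁸×0.909×(310.80⁴ − 276.2⁴).
T⁴ − T₀⁴ = 9.33091×10⁹ − 5.81962×10⁹ = 3.51129×10⁹ K⁴, so P_net = 174 W.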